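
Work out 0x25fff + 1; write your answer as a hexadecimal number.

0x26000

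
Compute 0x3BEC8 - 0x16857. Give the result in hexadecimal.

Subtract column by column in base 16:
  8-7 → 1
  C-5 → 7
  E-8 → 6
  B-6 → 5
  3-1 → 2

0x25671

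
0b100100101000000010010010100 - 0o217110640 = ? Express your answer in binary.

0b10010101110111001011110100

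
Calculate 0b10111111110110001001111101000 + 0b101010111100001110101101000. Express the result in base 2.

0b11101010110010011000101010000

Add column by column in base 2, right to left:
  0+0 = 0
  0+0 = 0
  0+0 = 0
  1+1 = 0 carry 1
  0+0+1 = 1
  1+1 = 0 carry 1
  1+1+1 = 1 carry 1
  1+0+1 = 0 carry 1
  1+1+1 = 1 carry 1
  1+0+1 = 0 carry 1
  0+1+1 = 0 carry 1
  0+1+1 = 0 carry 1
  1+1+1 = 1 carry 1
  0+0+1 = 1
  0+0 = 0
  0+0 = 0
  1+0 = 1
  1+1 = 0 carry 1
  0+1+1 = 0 carry 1
  1+1+1 = 1 carry 1
  1+1+1 = 1 carry 1
  1+0+1 = 0 carry 1
  1+1+1 = 1 carry 1
  1+0+1 = 0 carry 1
  1+1+1 = 1 carry 1
  1+0+1 = 0 carry 1
  1+1+1 = 1 carry 1
  0+0+1 = 1
  1+0 = 1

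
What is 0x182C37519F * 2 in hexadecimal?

Multiply each base-16 digit by 2, carrying:
  F×2 = 30 → write E carry 1
  9×2+1 = 19 → write 3 carry 1
  1×2+1 = 3 → write 3
  5×2 = 10 → write A
  7×2 = 14 → write E
  3×2 = 6 → write 6
  C×2 = 24 → write 8 carry 1
  2×2+1 = 5 → write 5
  8×2 = 16 → write 0 carry 1
  1×2+1 = 3 → write 3

0x30586EA33E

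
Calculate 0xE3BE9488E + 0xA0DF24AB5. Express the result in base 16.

0x1849DB9343

Add column by column in base 16, right to left:
  E+5 = 3 carry 1
  8+B+1 = 4 carry 1
  8+A+1 = 3 carry 1
  4+4+1 = 9
  9+2 = B
  E+F = D carry 1
  B+D+1 = 9 carry 1
  3+0+1 = 4
  E+A = 8 carry 1
  final carry 1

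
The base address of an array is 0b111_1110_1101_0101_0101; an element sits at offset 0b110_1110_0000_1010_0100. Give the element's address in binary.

Add column by column in base 2, right to left:
  1+0 = 1
  0+0 = 0
  1+1 = 0 carry 1
  0+0+1 = 1
  1+0 = 1
  0+1 = 1
  1+0 = 1
  0+1 = 1
  1+0 = 1
  0+0 = 0
  1+0 = 1
  1+0 = 1
  0+0 = 0
  1+1 = 0 carry 1
  1+1+1 = 1 carry 1
  1+1+1 = 1 carry 1
  1+0+1 = 0 carry 1
  1+1+1 = 1 carry 1
  1+1+1 = 1 carry 1
  final carry 1

0b11101100110111111001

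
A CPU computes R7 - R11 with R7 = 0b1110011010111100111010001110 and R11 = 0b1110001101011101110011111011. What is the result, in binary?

0b1101011111000110010011

Subtract column by column in base 2:
  0-1 → 1 (borrow)
  1-1-1 → 1 (borrow)
  1-0-1 → 0
  1-1 → 0
  0-1 → 1 (borrow)
  0-1-1 → 0 (borrow)
  0-1-1 → 0 (borrow)
  1-1-1 → 1 (borrow)
  0-0-1 → 1 (borrow)
  1-0-1 → 0
  1-1 → 0
  1-1 → 0
  0-1 → 1 (borrow)
  0-0-1 → 1 (borrow)
  1-1-1 → 1 (borrow)
  1-1-1 → 1 (borrow)
  1-1-1 → 1 (borrow)
  1-0-1 → 0
  0-1 → 1 (borrow)
  1-0-1 → 0
  0-1 → 1 (borrow)
  1-1-1 → 1 (borrow)
  1-0-1 → 0
  0-0 → 0
  0-0 → 0
  1-1 → 0
  1-1 → 0
  1-1 → 0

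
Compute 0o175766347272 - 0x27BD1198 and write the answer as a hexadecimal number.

0o175766347272 = 0x3EFD9CEBA in hexadecimal.
Subtract column by column in base 16:
  A-8 → 2
  B-9 → 2
  E-1 → D
  C-1 → B
  9-D → C (borrow)
  D-B-1 → 1
  F-7 → 8
  E-2 → C
  3-0 → 3

0x3C81CBD22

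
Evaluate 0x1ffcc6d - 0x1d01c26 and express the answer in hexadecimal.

Subtract column by column in base 16:
  d-6 → 7
  6-2 → 4
  c-c → 0
  c-1 → b
  f-0 → f
  f-d → 2
  1-1 → 0

0x2fb047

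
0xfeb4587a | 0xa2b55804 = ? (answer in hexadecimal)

0xfeb5587e

OR each hex digit independently (no carries):
  f|a=f, e|2=e, b|b=b, 4|5=5, 5|5=5, 8|8=8, 7|0=7, a|4=e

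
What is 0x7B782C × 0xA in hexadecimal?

Multiply each base-16 digit by 10, carrying:
  C×10 = 120 → write 8 carry 7
  2×10+7 = 27 → write B carry 1
  8×10+1 = 81 → write 1 carry 5
  7×10+5 = 75 → write B carry 4
  B×10+4 = 114 → write 2 carry 7
  7×10+7 = 77 → write D carry 4
  remaining carry: 4

0x4D2B1B8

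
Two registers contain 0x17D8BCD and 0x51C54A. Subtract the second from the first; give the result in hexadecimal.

0x12BC683

Subtract column by column in base 16:
  D-A → 3
  C-4 → 8
  B-5 → 6
  8-C → C (borrow)
  D-1-1 → B
  7-5 → 2
  1-0 → 1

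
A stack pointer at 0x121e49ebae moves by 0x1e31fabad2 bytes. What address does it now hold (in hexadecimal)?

Add column by column in base 16, right to left:
  e+2 = 0 carry 1
  a+d+1 = 8 carry 1
  b+a+1 = 6 carry 1
  e+b+1 = a carry 1
  9+a+1 = 4 carry 1
  4+f+1 = 4 carry 1
  e+1+1 = 0 carry 1
  1+3+1 = 5
  2+e = 0 carry 1
  1+1+1 = 3

0x305044a680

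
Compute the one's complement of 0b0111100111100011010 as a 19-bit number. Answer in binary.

0b1000011000011100101

Invert each bit: 0111100111100011010 → 1000011000011100101.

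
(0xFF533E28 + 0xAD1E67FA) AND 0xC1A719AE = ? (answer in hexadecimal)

0x80210022

Add column by column in base 16, right to left:
  8+A = 2 carry 1
  2+F+1 = 2 carry 1
  E+7+1 = 6 carry 1
  3+6+1 = A
  3+E = 1 carry 1
  5+1+1 = 7
  F+D = C carry 1
  F+A+1 = A carry 1
  final carry 1
Sum = 0x1AC71A622; now AND with 0xC1A719AE:
  1&0=0, A&C=8, C&1=0, 7&A=2, 1&7=1, A&1=0, 6&9=0, 2&A=2, 2&E=2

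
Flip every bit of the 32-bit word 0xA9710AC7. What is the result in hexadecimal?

0x568EF538

Each hex digit d becomes F−d:
  A→5, 9→6, 7→8, 1→E, 0→F, A→5, C→3, 7→8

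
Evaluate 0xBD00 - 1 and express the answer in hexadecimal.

The trailing 2 digits are 0, so subtracting 1 borrows through: they become F and the next digit up decrements.

0xBCFF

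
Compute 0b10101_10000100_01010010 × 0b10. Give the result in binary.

Multiply each base-2 digit by 2, carrying:
  0×2 = 0 → write 0
  1×2 = 2 → write 0 carry 1
  0×2+1 = 1 → write 1
  0×2 = 0 → write 0
  1×2 = 2 → write 0 carry 1
  0×2+1 = 1 → write 1
  1×2 = 2 → write 0 carry 1
  0×2+1 = 1 → write 1
  0×2 = 0 → write 0
  0×2 = 0 → write 0
  1×2 = 2 → write 0 carry 1
  0×2+1 = 1 → write 1
  0×2 = 0 → write 0
  0×2 = 0 → write 0
  0×2 = 0 → write 0
  1×2 = 2 → write 0 carry 1
  1×2+1 = 3 → write 1 carry 1
  0×2+1 = 1 → write 1
  1×2 = 2 → write 0 carry 1
  0×2+1 = 1 → write 1
  1×2 = 2 → write 0 carry 1
  remaining carry: 1

0b1010110000100010100100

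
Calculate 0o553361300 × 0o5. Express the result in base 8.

Multiply each base-8 digit by 5, carrying:
  0×5 = 0 → write 0
  0×5 = 0 → write 0
  3×5 = 15 → write 7 carry 1
  1×5+1 = 6 → write 6
  6×5 = 30 → write 6 carry 3
  3×5+3 = 18 → write 2 carry 2
  3×5+2 = 17 → write 1 carry 2
  5×5+2 = 27 → write 3 carry 3
  5×5+3 = 28 → write 4 carry 3
  remaining carry: 3

0o3431266700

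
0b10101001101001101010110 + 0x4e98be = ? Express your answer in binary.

0b101000110110110000010100

0x4e98be = 0b10011101001100010111110 in binary.
Add column by column in base 2, right to left:
  0+0 = 0
  1+1 = 0 carry 1
  1+1+1 = 1 carry 1
  0+1+1 = 0 carry 1
  1+1+1 = 1 carry 1
  0+1+1 = 0 carry 1
  1+0+1 = 0 carry 1
  0+1+1 = 0 carry 1
  1+0+1 = 0 carry 1
  1+0+1 = 0 carry 1
  0+0+1 = 1
  0+1 = 1
  1+1 = 0 carry 1
  0+0+1 = 1
  1+0 = 1
  1+1 = 0 carry 1
  0+0+1 = 1
  0+1 = 1
  1+1 = 0 carry 1
  0+1+1 = 0 carry 1
  1+0+1 = 0 carry 1
  0+0+1 = 1
  1+1 = 0 carry 1
  final carry 1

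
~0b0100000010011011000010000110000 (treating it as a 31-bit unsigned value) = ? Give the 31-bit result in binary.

0b1011111101100100111101111001111

Invert each bit: 0100000010011011000010000110000 → 1011111101100100111101111001111.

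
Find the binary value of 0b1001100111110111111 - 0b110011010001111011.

0b11001101101000100

Subtract column by column in base 2:
  1-1 → 0
  1-1 → 0
  1-0 → 1
  1-1 → 0
  1-1 → 0
  1-1 → 0
  0-1 → 1 (borrow)
  1-0-1 → 0
  1-0 → 1
  1-0 → 1
  1-1 → 0
  1-0 → 1
  0-1 → 1 (borrow)
  0-1-1 → 0 (borrow)
  1-0-1 → 0
  1-0 → 1
  0-1 → 1 (borrow)
  0-1-1 → 0 (borrow)
  1-0-1 → 0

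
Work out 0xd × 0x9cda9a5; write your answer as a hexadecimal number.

0x7f719d61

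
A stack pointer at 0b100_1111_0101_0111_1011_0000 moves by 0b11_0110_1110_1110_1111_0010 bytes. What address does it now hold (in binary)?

0b100001100100011010100010

Add column by column in base 2, right to left:
  0+0 = 0
  0+1 = 1
  0+0 = 0
  0+0 = 0
  1+1 = 0 carry 1
  1+1+1 = 1 carry 1
  0+1+1 = 0 carry 1
  1+1+1 = 1 carry 1
  1+0+1 = 0 carry 1
  1+1+1 = 1 carry 1
  1+1+1 = 1 carry 1
  0+1+1 = 0 carry 1
  1+0+1 = 0 carry 1
  0+1+1 = 0 carry 1
  1+1+1 = 1 carry 1
  0+1+1 = 0 carry 1
  1+0+1 = 0 carry 1
  1+1+1 = 1 carry 1
  1+1+1 = 1 carry 1
  1+0+1 = 0 carry 1
  0+1+1 = 0 carry 1
  0+1+1 = 0 carry 1
  1+0+1 = 0 carry 1
  final carry 1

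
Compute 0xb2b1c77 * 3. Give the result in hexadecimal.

0x21815565

Multiply each base-16 digit by 3, carrying:
  7×3 = 21 → write 5 carry 1
  7×3+1 = 22 → write 6 carry 1
  c×3+1 = 37 → write 5 carry 2
  1×3+2 = 5 → write 5
  b×3 = 33 → write 1 carry 2
  2×3+2 = 8 → write 8
  b×3 = 33 → write 1 carry 2
  remaining carry: 2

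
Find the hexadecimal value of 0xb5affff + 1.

The trailing 4 digits are F (max in base 16), so adding 1 cascades: they roll to 0 and the next digit up increments.

0xb5b0000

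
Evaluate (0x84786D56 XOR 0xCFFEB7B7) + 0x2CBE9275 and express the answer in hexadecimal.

0x78456D56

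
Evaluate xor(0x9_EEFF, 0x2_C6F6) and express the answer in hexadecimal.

0xB2809

XOR each hex digit independently (no carries):
  9^2=B, E^C=2, E^6=8, F^F=0, F^6=9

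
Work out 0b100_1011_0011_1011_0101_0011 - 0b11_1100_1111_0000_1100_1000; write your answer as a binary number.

0b11100100101010001011

Subtract column by column in base 2:
  1-0 → 1
  1-0 → 1
  0-0 → 0
  0-1 → 1 (borrow)
  1-0-1 → 0
  0-0 → 0
  1-1 → 0
  0-1 → 1 (borrow)
  1-0-1 → 0
  1-0 → 1
  0-0 → 0
  1-0 → 1
  1-1 → 0
  1-1 → 0
  0-1 → 1 (borrow)
  0-1-1 → 0 (borrow)
  1-0-1 → 0
  1-0 → 1
  0-1 → 1 (borrow)
  1-1-1 → 1 (borrow)
  0-1-1 → 0 (borrow)
  0-1-1 → 0 (borrow)
  1-0-1 → 0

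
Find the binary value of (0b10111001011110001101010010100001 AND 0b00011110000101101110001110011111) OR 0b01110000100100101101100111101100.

0b10111001011110001101010010100001 AND 0b00011110000101101110001110011111 = 0b00011000000100001100000010000001.
Then OR with 0b01110000100100101101100111101100.

0b1111000100100101101100111101101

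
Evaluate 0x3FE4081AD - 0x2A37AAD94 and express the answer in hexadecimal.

Subtract column by column in base 16:
  D-4 → 9
  A-9 → 1
  1-D → 4 (borrow)
  8-A-1 → D (borrow)
  0-A-1 → 5 (borrow)
  4-7-1 → C (borrow)
  E-3-1 → A
  F-A → 5
  3-2 → 1

0x15AC5D419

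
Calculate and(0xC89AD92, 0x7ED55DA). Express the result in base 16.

AND each hex digit independently (no carries):
  C&7=4, 8&E=8, 9&D=9, A&5=0, D&5=5, 9&D=9, 2&A=2

0x4890592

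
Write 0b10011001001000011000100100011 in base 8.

0o2311030443

Group the bits in threes: 010 011 001 001 000 011 000 100 100 011 → 2311030443.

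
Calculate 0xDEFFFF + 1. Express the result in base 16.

0xDF0000

The trailing 4 digits are F (max in base 16), so adding 1 cascades: they roll to 0 and the next digit up increments.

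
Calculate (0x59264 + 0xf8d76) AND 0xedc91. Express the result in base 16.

0x41c90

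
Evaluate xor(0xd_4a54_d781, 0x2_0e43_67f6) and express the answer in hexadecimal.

0xf4417b077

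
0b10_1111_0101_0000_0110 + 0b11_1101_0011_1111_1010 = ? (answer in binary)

Add column by column in base 2, right to left:
  0+0 = 0
  1+1 = 0 carry 1
  1+0+1 = 0 carry 1
  0+1+1 = 0 carry 1
  0+1+1 = 0 carry 1
  0+1+1 = 0 carry 1
  0+1+1 = 0 carry 1
  0+1+1 = 0 carry 1
  1+1+1 = 1 carry 1
  0+1+1 = 0 carry 1
  1+0+1 = 0 carry 1
  0+0+1 = 1
  1+1 = 0 carry 1
  1+0+1 = 0 carry 1
  1+1+1 = 1 carry 1
  1+1+1 = 1 carry 1
  0+1+1 = 0 carry 1
  1+1+1 = 1 carry 1
  final carry 1

0b1101100100100000000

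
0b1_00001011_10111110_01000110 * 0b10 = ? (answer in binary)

0b10000101110111110010001100

Multiply each base-2 digit by 2, carrying:
  0×2 = 0 → write 0
  1×2 = 2 → write 0 carry 1
  1×2+1 = 3 → write 1 carry 1
  0×2+1 = 1 → write 1
  0×2 = 0 → write 0
  0×2 = 0 → write 0
  1×2 = 2 → write 0 carry 1
  0×2+1 = 1 → write 1
  0×2 = 0 → write 0
  1×2 = 2 → write 0 carry 1
  1×2+1 = 3 → write 1 carry 1
  1×2+1 = 3 → write 1 carry 1
  1×2+1 = 3 → write 1 carry 1
  1×2+1 = 3 → write 1 carry 1
  0×2+1 = 1 → write 1
  1×2 = 2 → write 0 carry 1
  1×2+1 = 3 → write 1 carry 1
  1×2+1 = 3 → write 1 carry 1
  0×2+1 = 1 → write 1
  1×2 = 2 → write 0 carry 1
  0×2+1 = 1 → write 1
  0×2 = 0 → write 0
  0×2 = 0 → write 0
  0×2 = 0 → write 0
  1×2 = 2 → write 0 carry 1
  remaining carry: 1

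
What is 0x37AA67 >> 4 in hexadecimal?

0x37AA6

Shifting right by 4 bits = 1 hex digit: drop the last 1.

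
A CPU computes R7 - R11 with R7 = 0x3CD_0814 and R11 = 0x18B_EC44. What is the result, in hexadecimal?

Subtract column by column in base 16:
  4-4 → 0
  1-4 → D (borrow)
  8-C-1 → B (borrow)
  0-E-1 → 1 (borrow)
  D-B-1 → 1
  C-8 → 4
  3-1 → 2

0x2411BD0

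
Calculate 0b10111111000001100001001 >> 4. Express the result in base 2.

Right shift by 4: drop the 4 least-significant bits.

0b1011111100000110000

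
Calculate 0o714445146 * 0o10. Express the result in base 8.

0o7144451460

Multiply each base-8 digit by 8, carrying:
  6×8 = 48 → write 0 carry 6
  4×8+6 = 38 → write 6 carry 4
  1×8+4 = 12 → write 4 carry 1
  5×8+1 = 41 → write 1 carry 5
  4×8+5 = 37 → write 5 carry 4
  4×8+4 = 36 → write 4 carry 4
  4×8+4 = 36 → write 4 carry 4
  1×8+4 = 12 → write 4 carry 1
  7×8+1 = 57 → write 1 carry 7
  remaining carry: 7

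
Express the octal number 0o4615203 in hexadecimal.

Each octal digit is 3 bits: 4=100 6=110 1=001 5=101 2=010 0=000 3=011.
Group the bits into nibbles: 0001 0011 0001 1010 1000 0011 → 131A83.

0x131A83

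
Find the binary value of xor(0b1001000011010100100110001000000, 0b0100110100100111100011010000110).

XOR bit by bit (1 where the bits differ):
  1001000011010100100110001000000
^ 0100110100100111100011010000110
= 1101110111110011000101011000110

0b1101110111110011000101011000110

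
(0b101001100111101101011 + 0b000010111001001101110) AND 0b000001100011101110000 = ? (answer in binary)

Add column by column in base 2, right to left:
  1+0 = 1
  1+1 = 0 carry 1
  0+1+1 = 0 carry 1
  1+1+1 = 1 carry 1
  0+0+1 = 1
  1+1 = 0 carry 1
  1+1+1 = 1 carry 1
  0+0+1 = 1
  1+0 = 1
  1+1 = 0 carry 1
  1+0+1 = 0 carry 1
  1+0+1 = 0 carry 1
  0+1+1 = 0 carry 1
  0+1+1 = 0 carry 1
  1+1+1 = 1 carry 1
  1+0+1 = 0 carry 1
  0+1+1 = 0 carry 1
  0+0+1 = 1
  1+0 = 1
  0+0 = 0
  1+0 = 1
Sum = 0b101100100000111011001; now AND with 0b000001100011101110000:
  101100100000111011001
& 000001100011101110000
= 000000100000101010000

0b100000101010000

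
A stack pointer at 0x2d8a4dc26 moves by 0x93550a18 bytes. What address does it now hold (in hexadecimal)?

Add column by column in base 16, right to left:
  6+8 = e
  2+1 = 3
  c+a = 6 carry 1
  d+0+1 = e
  4+5 = 9
  a+5 = f
  8+3 = b
  d+9 = 6 carry 1
  2+0+1 = 3

0x36bf9e63e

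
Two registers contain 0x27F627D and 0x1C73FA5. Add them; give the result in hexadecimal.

Add column by column in base 16, right to left:
  D+5 = 2 carry 1
  7+A+1 = 2 carry 1
  2+F+1 = 2 carry 1
  6+3+1 = A
  F+7 = 6 carry 1
  7+C+1 = 4 carry 1
  2+1+1 = 4

0x446A222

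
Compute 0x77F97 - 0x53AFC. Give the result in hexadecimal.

0x2449B

Subtract column by column in base 16:
  7-C → B (borrow)
  9-F-1 → 9 (borrow)
  F-A-1 → 4
  7-3 → 4
  7-5 → 2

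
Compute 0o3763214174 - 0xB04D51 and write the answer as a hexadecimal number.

0x1F1CCB2B

0o3763214174 = 0x1FCD187C in hexadecimal.
Subtract column by column in base 16:
  C-1 → B
  7-5 → 2
  8-D → B (borrow)
  1-4-1 → C (borrow)
  D-0-1 → C
  C-B → 1
  F-0 → F
  1-0 → 1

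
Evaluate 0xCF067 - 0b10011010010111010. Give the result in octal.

0xCF067 = 0o3170147 in octal.
0b10011010010111010 = 0o232272 in octal.
Subtract column by column in base 8:
  7-2 → 5
  4-7 → 5 (borrow)
  1-2-1 → 6 (borrow)
  0-2-1 → 5 (borrow)
  7-3-1 → 3
  1-2 → 7 (borrow)
  3-0-1 → 2

0o2735655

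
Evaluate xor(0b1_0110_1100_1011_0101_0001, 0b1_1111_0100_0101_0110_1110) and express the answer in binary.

XOR bit by bit (1 where the bits differ):
  101101100101101010001
^ 111110100010101101110
= 010011000111000111111

0b010011000111000111111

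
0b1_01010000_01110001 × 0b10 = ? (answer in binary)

Multiply each base-2 digit by 2, carrying:
  1×2 = 2 → write 0 carry 1
  0×2+1 = 1 → write 1
  0×2 = 0 → write 0
  0×2 = 0 → write 0
  1×2 = 2 → write 0 carry 1
  1×2+1 = 3 → write 1 carry 1
  1×2+1 = 3 → write 1 carry 1
  0×2+1 = 1 → write 1
  0×2 = 0 → write 0
  0×2 = 0 → write 0
  0×2 = 0 → write 0
  0×2 = 0 → write 0
  1×2 = 2 → write 0 carry 1
  0×2+1 = 1 → write 1
  1×2 = 2 → write 0 carry 1
  0×2+1 = 1 → write 1
  1×2 = 2 → write 0 carry 1
  remaining carry: 1

0b101010000011100010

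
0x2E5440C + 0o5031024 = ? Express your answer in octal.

0x2E5440C = 0o271242014 in octal.
Add column by column in base 8, right to left:
  4+4 = 0 carry 1
  1+2+1 = 4
  0+0 = 0
  2+1 = 3
  4+3 = 7
  2+0 = 2
  1+5 = 6
  7+0 = 7
  2+0 = 2

0o276273040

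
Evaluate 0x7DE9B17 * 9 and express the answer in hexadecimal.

0x46D373CF

Multiply each base-16 digit by 9, carrying:
  7×9 = 63 → write F carry 3
  1×9+3 = 12 → write C
  B×9 = 99 → write 3 carry 6
  9×9+6 = 87 → write 7 carry 5
  E×9+5 = 131 → write 3 carry 8
  D×9+8 = 125 → write D carry 7
  7×9+7 = 70 → write 6 carry 4
  remaining carry: 4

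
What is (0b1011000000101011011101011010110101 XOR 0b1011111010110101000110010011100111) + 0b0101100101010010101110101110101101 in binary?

0b110011111110001001001110111111111

First 0b1011000000101011011101011010110101 XOR 0b1011111010110101000110010011100111 = 0b0000111010011110011011001001010010.
Add column by column in base 2, right to left:
  0+1 = 1
  1+0 = 1
  0+1 = 1
  0+1 = 1
  1+0 = 1
  0+1 = 1
  1+0 = 1
  0+1 = 1
  0+1 = 1
  1+1 = 0 carry 1
  0+0+1 = 1
  0+1 = 1
  1+0 = 1
  1+1 = 0 carry 1
  0+1+1 = 0 carry 1
  1+1+1 = 1 carry 1
  1+0+1 = 0 carry 1
  0+1+1 = 0 carry 1
  0+0+1 = 1
  1+1 = 0 carry 1
  1+0+1 = 0 carry 1
  1+0+1 = 0 carry 1
  1+1+1 = 1 carry 1
  0+0+1 = 1
  0+1 = 1
  1+0 = 1
  0+1 = 1
  1+0 = 1
  1+0 = 1
  1+1 = 0 carry 1
  0+1+1 = 0 carry 1
  0+0+1 = 1
  0+1 = 1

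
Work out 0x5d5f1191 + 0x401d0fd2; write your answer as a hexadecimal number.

Add column by column in base 16, right to left:
  1+2 = 3
  9+d = 6 carry 1
  1+f+1 = 1 carry 1
  1+0+1 = 2
  f+d = c carry 1
  5+1+1 = 7
  d+0 = d
  5+4 = 9

0x9d7c2163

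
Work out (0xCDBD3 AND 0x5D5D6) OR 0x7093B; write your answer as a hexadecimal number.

0x7D9FB

0xCDBD3 AND 0x5D5D6 = 0x4D1D2.
Then OR with 0x7093B.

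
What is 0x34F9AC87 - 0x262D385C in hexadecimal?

Subtract column by column in base 16:
  7-C → B (borrow)
  8-5-1 → 2
  C-8 → 4
  A-3 → 7
  9-D → C (borrow)
  F-2-1 → C
  4-6 → E (borrow)
  3-2-1 → 0

0xECC742B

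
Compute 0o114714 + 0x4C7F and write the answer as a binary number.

0b1110011001001011

0o114714 = 0b1001100111001100 in binary.
0x4C7F = 0b100110001111111 in binary.
Add column by column in base 2, right to left:
  0+1 = 1
  0+1 = 1
  1+1 = 0 carry 1
  1+1+1 = 1 carry 1
  0+1+1 = 0 carry 1
  0+1+1 = 0 carry 1
  1+1+1 = 1 carry 1
  1+0+1 = 0 carry 1
  1+0+1 = 0 carry 1
  0+0+1 = 1
  0+1 = 1
  1+1 = 0 carry 1
  1+0+1 = 0 carry 1
  0+0+1 = 1
  0+1 = 1
  1+0 = 1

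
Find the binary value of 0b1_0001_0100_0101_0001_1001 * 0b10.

0b1000101000101000110010

Multiply each base-2 digit by 2, carrying:
  1×2 = 2 → write 0 carry 1
  0×2+1 = 1 → write 1
  0×2 = 0 → write 0
  1×2 = 2 → write 0 carry 1
  1×2+1 = 3 → write 1 carry 1
  0×2+1 = 1 → write 1
  0×2 = 0 → write 0
  0×2 = 0 → write 0
  1×2 = 2 → write 0 carry 1
  0×2+1 = 1 → write 1
  1×2 = 2 → write 0 carry 1
  0×2+1 = 1 → write 1
  0×2 = 0 → write 0
  0×2 = 0 → write 0
  1×2 = 2 → write 0 carry 1
  0×2+1 = 1 → write 1
  1×2 = 2 → write 0 carry 1
  0×2+1 = 1 → write 1
  0×2 = 0 → write 0
  0×2 = 0 → write 0
  1×2 = 2 → write 0 carry 1
  remaining carry: 1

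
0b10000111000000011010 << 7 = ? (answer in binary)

0b100001110000000110100000000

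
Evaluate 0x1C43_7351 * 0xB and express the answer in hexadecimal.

Multiply each base-16 digit by 11, carrying:
  1×11 = 11 → write B
  5×11 = 55 → write 7 carry 3
  3×11+3 = 36 → write 4 carry 2
  7×11+2 = 79 → write F carry 4
  3×11+4 = 37 → write 5 carry 2
  4×11+2 = 46 → write E carry 2
  C×11+2 = 134 → write 6 carry 8
  1×11+8 = 19 → write 3 carry 1
  remaining carry: 1

0x136E5F47B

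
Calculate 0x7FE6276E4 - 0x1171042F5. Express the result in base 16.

Subtract column by column in base 16:
  4-5 → F (borrow)
  E-F-1 → E (borrow)
  6-2-1 → 3
  7-4 → 3
  2-0 → 2
  6-1 → 5
  E-7 → 7
  F-1 → E
  7-1 → 6

0x6E75233EF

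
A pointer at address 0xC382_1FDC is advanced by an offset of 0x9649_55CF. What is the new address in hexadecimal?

0x159CB75AB

Add column by column in base 16, right to left:
  C+F = B carry 1
  D+C+1 = A carry 1
  F+5+1 = 5 carry 1
  1+5+1 = 7
  2+9 = B
  8+4 = C
  3+6 = 9
  C+9 = 5 carry 1
  final carry 1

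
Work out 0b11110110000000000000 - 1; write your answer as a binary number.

0b11110101111111111111

The trailing 13 digits are 0, so subtracting 1 borrows through: they become 1 and the next digit up decrements.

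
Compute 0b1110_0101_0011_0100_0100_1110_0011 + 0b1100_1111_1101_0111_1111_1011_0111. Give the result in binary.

0b11011010100001100010010011010

Add column by column in base 2, right to left:
  1+1 = 0 carry 1
  1+1+1 = 1 carry 1
  0+1+1 = 0 carry 1
  0+0+1 = 1
  0+1 = 1
  1+1 = 0 carry 1
  1+0+1 = 0 carry 1
  1+1+1 = 1 carry 1
  0+1+1 = 0 carry 1
  0+1+1 = 0 carry 1
  1+1+1 = 1 carry 1
  0+1+1 = 0 carry 1
  0+1+1 = 0 carry 1
  0+1+1 = 0 carry 1
  1+1+1 = 1 carry 1
  0+0+1 = 1
  1+1 = 0 carry 1
  1+0+1 = 0 carry 1
  0+1+1 = 0 carry 1
  0+1+1 = 0 carry 1
  1+1+1 = 1 carry 1
  0+1+1 = 0 carry 1
  1+1+1 = 1 carry 1
  0+1+1 = 0 carry 1
  0+0+1 = 1
  1+0 = 1
  1+1 = 0 carry 1
  1+1+1 = 1 carry 1
  final carry 1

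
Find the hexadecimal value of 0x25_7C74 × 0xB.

0x19C58FC

Multiply each base-16 digit by 11, carrying:
  4×11 = 44 → write C carry 2
  7×11+2 = 79 → write F carry 4
  C×11+4 = 136 → write 8 carry 8
  7×11+8 = 85 → write 5 carry 5
  5×11+5 = 60 → write C carry 3
  2×11+3 = 25 → write 9 carry 1
  remaining carry: 1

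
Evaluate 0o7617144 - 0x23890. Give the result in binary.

0o7617144 = 0b111110001111001100100 in binary.
0x23890 = 0b100011100010010000 in binary.
Subtract column by column in base 2:
  0-0 → 0
  0-0 → 0
  1-0 → 1
  0-0 → 0
  0-1 → 1 (borrow)
  1-0-1 → 0
  1-0 → 1
  0-1 → 1 (borrow)
  0-0-1 → 1 (borrow)
  1-0-1 → 0
  1-0 → 1
  1-1 → 0
  1-1 → 0
  0-1 → 1 (borrow)
  0-0-1 → 1 (borrow)
  0-0-1 → 1 (borrow)
  1-0-1 → 0
  1-1 → 0
  1-0 → 1
  1-0 → 1
  1-0 → 1

0b111001110010111010100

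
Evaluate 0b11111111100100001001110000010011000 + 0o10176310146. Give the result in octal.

0o407637470376

0b11111111100100001001110000010011000 = 0o377441160230 in octal.
Add column by column in base 8, right to left:
  0+6 = 6
  3+4 = 7
  2+1 = 3
  0+0 = 0
  6+1 = 7
  1+3 = 4
  1+6 = 7
  4+7 = 3 carry 1
  4+1+1 = 6
  7+0 = 7
  7+1 = 0 carry 1
  3+0+1 = 4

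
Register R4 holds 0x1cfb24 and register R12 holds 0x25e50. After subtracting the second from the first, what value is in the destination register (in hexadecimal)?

0x1a9cd4

Subtract column by column in base 16:
  4-0 → 4
  2-5 → d (borrow)
  b-e-1 → c (borrow)
  f-5-1 → 9
  c-2 → a
  1-0 → 1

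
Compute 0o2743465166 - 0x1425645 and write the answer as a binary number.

0b10110010011000001010000110001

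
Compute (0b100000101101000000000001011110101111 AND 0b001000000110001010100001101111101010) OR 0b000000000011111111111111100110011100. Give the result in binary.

0b111111111111111101110111110

0b100000101101000000000001011110101111 AND 0b001000000110001010100001101111101010 = 0b000000000100000000000001001110101010.
Then OR with 0b000000000011111111111111100110011100.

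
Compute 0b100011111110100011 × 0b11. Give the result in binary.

Multiply each base-2 digit by 3, carrying:
  1×3 = 3 → write 1 carry 1
  1×3+1 = 4 → write 0 carry 2
  0×3+2 = 2 → write 0 carry 1
  0×3+1 = 1 → write 1
  0×3 = 0 → write 0
  1×3 = 3 → write 1 carry 1
  0×3+1 = 1 → write 1
  1×3 = 3 → write 1 carry 1
  1×3+1 = 4 → write 0 carry 2
  1×3+2 = 5 → write 1 carry 2
  1×3+2 = 5 → write 1 carry 2
  1×3+2 = 5 → write 1 carry 2
  1×3+2 = 5 → write 1 carry 2
  1×3+2 = 5 → write 1 carry 2
  0×3+2 = 2 → write 0 carry 1
  0×3+1 = 1 → write 1
  0×3 = 0 → write 0
  1×3 = 3 → write 1 carry 1
  remaining carry: 1

0b1101011111011101001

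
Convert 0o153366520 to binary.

0b1101011011110110101010000

Each octal digit is 3 bits: 1=001 5=101 3=011 3=011 6=110 6=110 5=101 2=010 0=000.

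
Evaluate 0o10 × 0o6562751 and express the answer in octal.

0o65627510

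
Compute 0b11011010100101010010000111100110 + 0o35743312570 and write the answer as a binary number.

0b111001010001000101011011101011110

0o35743312570 = 0b11101111100011011001010101111000 in binary.
Add column by column in base 2, right to left:
  0+0 = 0
  1+0 = 1
  1+0 = 1
  0+1 = 1
  0+1 = 1
  1+1 = 0 carry 1
  1+1+1 = 1 carry 1
  1+0+1 = 0 carry 1
  1+1+1 = 1 carry 1
  0+0+1 = 1
  0+1 = 1
  0+0 = 0
  0+1 = 1
  1+0 = 1
  0+0 = 0
  0+1 = 1
  1+1 = 0 carry 1
  0+0+1 = 1
  1+1 = 0 carry 1
  0+1+1 = 0 carry 1
  1+0+1 = 0 carry 1
  0+0+1 = 1
  0+0 = 0
  1+1 = 0 carry 1
  0+1+1 = 0 carry 1
  1+1+1 = 1 carry 1
  0+1+1 = 0 carry 1
  1+1+1 = 1 carry 1
  1+0+1 = 0 carry 1
  0+1+1 = 0 carry 1
  1+1+1 = 1 carry 1
  1+1+1 = 1 carry 1
  final carry 1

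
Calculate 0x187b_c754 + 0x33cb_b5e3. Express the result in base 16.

Add column by column in base 16, right to left:
  4+3 = 7
  5+e = 3 carry 1
  7+5+1 = d
  c+b = 7 carry 1
  b+b+1 = 7 carry 1
  7+c+1 = 4 carry 1
  8+3+1 = c
  1+3 = 4

0x4c477d37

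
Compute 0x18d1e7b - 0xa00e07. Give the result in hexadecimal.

0xed1074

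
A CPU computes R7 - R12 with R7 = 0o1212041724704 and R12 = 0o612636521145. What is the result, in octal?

0o377203203537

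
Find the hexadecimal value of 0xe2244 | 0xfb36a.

0xfb36e

OR each hex digit independently (no carries):
  e|f=f, 2|b=b, 2|3=3, 4|6=6, 4|a=e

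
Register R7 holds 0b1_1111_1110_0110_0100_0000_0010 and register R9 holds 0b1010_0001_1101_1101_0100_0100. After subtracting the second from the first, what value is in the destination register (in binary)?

Subtract column by column in base 2:
  0-0 → 0
  1-0 → 1
  0-1 → 1 (borrow)
  0-0-1 → 1 (borrow)
  0-0-1 → 1 (borrow)
  0-0-1 → 1 (borrow)
  0-1-1 → 0 (borrow)
  0-0-1 → 1 (borrow)
  0-1-1 → 0 (borrow)
  0-0-1 → 1 (borrow)
  1-1-1 → 1 (borrow)
  0-1-1 → 0 (borrow)
  0-1-1 → 0 (borrow)
  1-0-1 → 0
  1-1 → 0
  0-1 → 1 (borrow)
  0-1-1 → 0 (borrow)
  1-0-1 → 0
  1-0 → 1
  1-0 → 1
  1-0 → 1
  1-1 → 0
  1-0 → 1
  1-1 → 0
  1-0 → 1

0b1010111001000011010111110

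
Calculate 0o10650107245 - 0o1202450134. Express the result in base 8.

0o7445437111

Subtract column by column in base 8:
  5-4 → 1
  4-3 → 1
  2-1 → 1
  7-0 → 7
  0-5 → 3 (borrow)
  1-4-1 → 4 (borrow)
  0-2-1 → 5 (borrow)
  5-0-1 → 4
  6-2 → 4
  0-1 → 7 (borrow)
  1-0-1 → 0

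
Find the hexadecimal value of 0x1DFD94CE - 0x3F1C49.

0x1DBE7885

Subtract column by column in base 16:
  E-9 → 5
  C-4 → 8
  4-C → 8 (borrow)
  9-1-1 → 7
  D-F → E (borrow)
  F-3-1 → B
  D-0 → D
  1-0 → 1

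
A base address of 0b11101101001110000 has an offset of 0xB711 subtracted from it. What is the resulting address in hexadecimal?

0x1235F

0b11101101001110000 = 0x1DA70 in hexadecimal.
Subtract column by column in base 16:
  0-1 → F (borrow)
  7-1-1 → 5
  A-7 → 3
  D-B → 2
  1-0 → 1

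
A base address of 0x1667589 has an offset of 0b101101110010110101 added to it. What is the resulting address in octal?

0x1667589 = 0o131472611 in octal.
0b101101110010110101 = 0o556265 in octal.
Add column by column in base 8, right to left:
  1+5 = 6
  1+6 = 7
  6+2 = 0 carry 1
  2+6+1 = 1 carry 1
  7+5+1 = 5 carry 1
  4+5+1 = 2 carry 1
  1+0+1 = 2
  3+0 = 3
  1+0 = 1

0o132251076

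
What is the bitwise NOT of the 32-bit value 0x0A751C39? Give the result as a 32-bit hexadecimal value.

0xF58AE3C6

Each hex digit d becomes F−d:
  0→F, A→5, 7→8, 5→A, 1→E, C→3, 3→C, 9→6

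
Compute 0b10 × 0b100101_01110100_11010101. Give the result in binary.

0b10010101110100110101010

Multiply each base-2 digit by 2, carrying:
  1×2 = 2 → write 0 carry 1
  0×2+1 = 1 → write 1
  1×2 = 2 → write 0 carry 1
  0×2+1 = 1 → write 1
  1×2 = 2 → write 0 carry 1
  0×2+1 = 1 → write 1
  1×2 = 2 → write 0 carry 1
  1×2+1 = 3 → write 1 carry 1
  0×2+1 = 1 → write 1
  0×2 = 0 → write 0
  1×2 = 2 → write 0 carry 1
  0×2+1 = 1 → write 1
  1×2 = 2 → write 0 carry 1
  1×2+1 = 3 → write 1 carry 1
  1×2+1 = 3 → write 1 carry 1
  0×2+1 = 1 → write 1
  1×2 = 2 → write 0 carry 1
  0×2+1 = 1 → write 1
  1×2 = 2 → write 0 carry 1
  0×2+1 = 1 → write 1
  0×2 = 0 → write 0
  1×2 = 2 → write 0 carry 1
  remaining carry: 1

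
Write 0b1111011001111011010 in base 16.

Group the bits into nibbles: 0111 1011 0011 1101 1010 → 7b3da.

0x7b3da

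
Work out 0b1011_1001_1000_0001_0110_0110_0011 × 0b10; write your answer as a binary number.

0b10111001100000010110011000110

Multiply each base-2 digit by 2, carrying:
  1×2 = 2 → write 0 carry 1
  1×2+1 = 3 → write 1 carry 1
  0×2+1 = 1 → write 1
  0×2 = 0 → write 0
  0×2 = 0 → write 0
  1×2 = 2 → write 0 carry 1
  1×2+1 = 3 → write 1 carry 1
  0×2+1 = 1 → write 1
  0×2 = 0 → write 0
  1×2 = 2 → write 0 carry 1
  1×2+1 = 3 → write 1 carry 1
  0×2+1 = 1 → write 1
  1×2 = 2 → write 0 carry 1
  0×2+1 = 1 → write 1
  0×2 = 0 → write 0
  0×2 = 0 → write 0
  0×2 = 0 → write 0
  0×2 = 0 → write 0
  0×2 = 0 → write 0
  1×2 = 2 → write 0 carry 1
  1×2+1 = 3 → write 1 carry 1
  0×2+1 = 1 → write 1
  0×2 = 0 → write 0
  1×2 = 2 → write 0 carry 1
  1×2+1 = 3 → write 1 carry 1
  1×2+1 = 3 → write 1 carry 1
  0×2+1 = 1 → write 1
  1×2 = 2 → write 0 carry 1
  remaining carry: 1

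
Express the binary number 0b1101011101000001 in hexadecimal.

Group the bits into nibbles: 1101 0111 0100 0001 → D741.

0xD741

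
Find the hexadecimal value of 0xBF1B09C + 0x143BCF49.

Add column by column in base 16, right to left:
  C+9 = 5 carry 1
  9+4+1 = E
  0+F = F
  B+C = 7 carry 1
  1+B+1 = D
  F+3 = 2 carry 1
  B+4+1 = 0 carry 1
  0+1+1 = 2

0x202D7FE5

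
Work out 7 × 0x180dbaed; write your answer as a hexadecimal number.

Multiply each base-16 digit by 7, carrying:
  d×7 = 91 → write b carry 5
  e×7+5 = 103 → write 7 carry 6
  a×7+6 = 76 → write c carry 4
  b×7+4 = 81 → write 1 carry 5
  d×7+5 = 96 → write 0 carry 6
  0×7+6 = 6 → write 6
  8×7 = 56 → write 8 carry 3
  1×7+3 = 10 → write a

0xa8601c7b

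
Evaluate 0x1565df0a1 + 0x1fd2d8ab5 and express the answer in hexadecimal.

Add column by column in base 16, right to left:
  1+5 = 6
  a+b = 5 carry 1
  0+a+1 = b
  f+8 = 7 carry 1
  d+d+1 = b carry 1
  5+2+1 = 8
  6+d = 3 carry 1
  5+f+1 = 5 carry 1
  1+1+1 = 3

0x3538b7b56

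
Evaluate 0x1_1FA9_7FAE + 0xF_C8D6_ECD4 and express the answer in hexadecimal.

Add column by column in base 16, right to left:
  E+4 = 2 carry 1
  A+D+1 = 8 carry 1
  F+C+1 = C carry 1
  7+E+1 = 6 carry 1
  9+6+1 = 0 carry 1
  A+D+1 = 8 carry 1
  F+8+1 = 8 carry 1
  1+C+1 = E
  1+F = 0 carry 1
  final carry 1

0x10E8806C82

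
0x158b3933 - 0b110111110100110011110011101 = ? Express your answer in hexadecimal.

0xe90d196

0b110111110100110011110011101 = 0x6fa679d in hexadecimal.
Subtract column by column in base 16:
  3-d → 6 (borrow)
  3-9-1 → 9 (borrow)
  9-7-1 → 1
  3-6 → d (borrow)
  b-a-1 → 0
  8-f → 9 (borrow)
  5-6-1 → e (borrow)
  1-0-1 → 0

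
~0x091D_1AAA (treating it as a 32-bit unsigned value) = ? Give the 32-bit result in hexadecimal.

0xF6E2E555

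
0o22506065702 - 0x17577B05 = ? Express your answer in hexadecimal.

0o22506065702 = 0x95186BC2 in hexadecimal.
Subtract column by column in base 16:
  2-5 → D (borrow)
  C-0-1 → B
  B-B → 0
  6-7 → F (borrow)
  8-7-1 → 0
  1-5 → C (borrow)
  5-7-1 → D (borrow)
  9-1-1 → 7

0x7DC0F0BD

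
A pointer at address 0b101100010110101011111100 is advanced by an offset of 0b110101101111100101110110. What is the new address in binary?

0b1100010000110010001110010

Add column by column in base 2, right to left:
  0+0 = 0
  0+1 = 1
  1+1 = 0 carry 1
  1+0+1 = 0 carry 1
  1+1+1 = 1 carry 1
  1+1+1 = 1 carry 1
  1+1+1 = 1 carry 1
  1+0+1 = 0 carry 1
  0+1+1 = 0 carry 1
  1+0+1 = 0 carry 1
  0+0+1 = 1
  1+1 = 0 carry 1
  0+1+1 = 0 carry 1
  1+1+1 = 1 carry 1
  1+1+1 = 1 carry 1
  0+1+1 = 0 carry 1
  1+0+1 = 0 carry 1
  0+1+1 = 0 carry 1
  0+1+1 = 0 carry 1
  0+0+1 = 1
  1+1 = 0 carry 1
  1+0+1 = 0 carry 1
  0+1+1 = 0 carry 1
  1+1+1 = 1 carry 1
  final carry 1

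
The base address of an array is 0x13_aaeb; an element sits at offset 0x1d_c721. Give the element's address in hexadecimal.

Add column by column in base 16, right to left:
  b+1 = c
  e+2 = 0 carry 1
  a+7+1 = 2 carry 1
  a+c+1 = 7 carry 1
  3+d+1 = 1 carry 1
  1+1+1 = 3

0x31720c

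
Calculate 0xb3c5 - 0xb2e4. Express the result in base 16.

0xe1

Subtract column by column in base 16:
  5-4 → 1
  c-e → e (borrow)
  3-2-1 → 0
  b-b → 0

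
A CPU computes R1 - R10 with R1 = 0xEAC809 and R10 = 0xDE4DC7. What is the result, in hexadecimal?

Subtract column by column in base 16:
  9-7 → 2
  0-C → 4 (borrow)
  8-D-1 → A (borrow)
  C-4-1 → 7
  A-E → C (borrow)
  E-D-1 → 0

0xC7A42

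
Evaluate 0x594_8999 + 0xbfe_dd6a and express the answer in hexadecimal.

0x11936703

Add column by column in base 16, right to left:
  9+a = 3 carry 1
  9+6+1 = 0 carry 1
  9+d+1 = 7 carry 1
  8+d+1 = 6 carry 1
  4+e+1 = 3 carry 1
  9+f+1 = 9 carry 1
  5+b+1 = 1 carry 1
  final carry 1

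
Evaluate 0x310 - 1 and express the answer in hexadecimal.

0x30F

The trailing 1 digit is 0, so subtracting 1 borrows through: they become F and the next digit up decrements.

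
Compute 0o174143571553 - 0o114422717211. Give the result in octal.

Subtract column by column in base 8:
  3-1 → 2
  5-1 → 4
  5-2 → 3
  1-7 → 2 (borrow)
  7-1-1 → 5
  5-7 → 6 (borrow)
  3-2-1 → 0
  4-2 → 2
  1-4 → 5 (borrow)
  4-4-1 → 7 (borrow)
  7-1-1 → 5
  1-1 → 0

0o57520652342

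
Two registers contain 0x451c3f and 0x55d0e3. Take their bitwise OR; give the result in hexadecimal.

OR each hex digit independently (no carries):
  4|5=5, 5|5=5, 1|d=d, c|0=c, 3|e=f, f|3=f

0x55dcff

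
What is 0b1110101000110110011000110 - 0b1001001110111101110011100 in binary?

0b101011001111000100101010

Subtract column by column in base 2:
  0-0 → 0
  1-0 → 1
  1-1 → 0
  0-1 → 1 (borrow)
  0-1-1 → 0 (borrow)
  0-0-1 → 1 (borrow)
  1-0-1 → 0
  1-1 → 0
  0-1 → 1 (borrow)
  0-1-1 → 0 (borrow)
  1-0-1 → 0
  1-1 → 0
  0-1 → 1 (borrow)
  1-1-1 → 1 (borrow)
  1-1-1 → 1 (borrow)
  0-0-1 → 1 (borrow)
  0-1-1 → 0 (borrow)
  0-1-1 → 0 (borrow)
  1-1-1 → 1 (borrow)
  0-0-1 → 1 (borrow)
  1-0-1 → 0
  0-1 → 1 (borrow)
  1-0-1 → 0
  1-0 → 1
  1-1 → 0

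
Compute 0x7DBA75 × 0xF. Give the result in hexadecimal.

0x75DECDB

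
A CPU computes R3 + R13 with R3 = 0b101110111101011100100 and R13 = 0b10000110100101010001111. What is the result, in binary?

Add column by column in base 2, right to left:
  0+1 = 1
  0+1 = 1
  1+1 = 0 carry 1
  0+1+1 = 0 carry 1
  0+0+1 = 1
  1+0 = 1
  1+0 = 1
  1+1 = 0 carry 1
  0+0+1 = 1
  1+1 = 0 carry 1
  0+0+1 = 1
  1+1 = 0 carry 1
  1+0+1 = 0 carry 1
  1+0+1 = 0 carry 1
  1+1+1 = 1 carry 1
  0+0+1 = 1
  1+1 = 0 carry 1
  1+1+1 = 1 carry 1
  1+0+1 = 0 carry 1
  0+0+1 = 1
  1+0 = 1
  0+0 = 0
  0+1 = 1

0b10110101100010101110011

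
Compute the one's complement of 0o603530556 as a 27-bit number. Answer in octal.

0o174247221

Each oct digit d becomes 7−d:
  6→1, 0→7, 3→4, 5→2, 3→4, 0→7, 5→2, 5→2, 6→1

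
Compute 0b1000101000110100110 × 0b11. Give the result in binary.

0b11001111010011110010

Multiply each base-2 digit by 3, carrying:
  0×3 = 0 → write 0
  1×3 = 3 → write 1 carry 1
  1×3+1 = 4 → write 0 carry 2
  0×3+2 = 2 → write 0 carry 1
  0×3+1 = 1 → write 1
  1×3 = 3 → write 1 carry 1
  0×3+1 = 1 → write 1
  1×3 = 3 → write 1 carry 1
  1×3+1 = 4 → write 0 carry 2
  0×3+2 = 2 → write 0 carry 1
  0×3+1 = 1 → write 1
  0×3 = 0 → write 0
  1×3 = 3 → write 1 carry 1
  0×3+1 = 1 → write 1
  1×3 = 3 → write 1 carry 1
  0×3+1 = 1 → write 1
  0×3 = 0 → write 0
  0×3 = 0 → write 0
  1×3 = 3 → write 1 carry 1
  remaining carry: 1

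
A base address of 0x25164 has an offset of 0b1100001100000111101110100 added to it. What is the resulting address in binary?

0b1100010000110000011011000

0x25164 = 0b100101000101100100 in binary.
Add column by column in base 2, right to left:
  0+0 = 0
  0+0 = 0
  1+1 = 0 carry 1
  0+0+1 = 1
  0+1 = 1
  1+1 = 0 carry 1
  1+1+1 = 1 carry 1
  0+0+1 = 1
  1+1 = 0 carry 1
  0+1+1 = 0 carry 1
  0+1+1 = 0 carry 1
  0+1+1 = 0 carry 1
  1+0+1 = 0 carry 1
  0+0+1 = 1
  1+0 = 1
  0+0 = 0
  0+0 = 0
  1+1 = 0 carry 1
  0+1+1 = 0 carry 1
  0+0+1 = 1
  0+0 = 0
  0+0 = 0
  0+0 = 0
  0+1 = 1
  0+1 = 1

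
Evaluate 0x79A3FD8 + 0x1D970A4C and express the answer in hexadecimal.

0x25314A24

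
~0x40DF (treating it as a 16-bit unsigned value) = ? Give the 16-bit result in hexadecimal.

0xBF20

Each hex digit d becomes F−d:
  4→B, 0→F, D→2, F→0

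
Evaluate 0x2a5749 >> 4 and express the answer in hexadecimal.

0x2a574

Shifting right by 4 bits = 1 hex digit: drop the last 1.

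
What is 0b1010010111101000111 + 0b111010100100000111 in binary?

Add column by column in base 2, right to left:
  1+1 = 0 carry 1
  1+1+1 = 1 carry 1
  1+1+1 = 1 carry 1
  0+0+1 = 1
  0+0 = 0
  0+0 = 0
  1+0 = 1
  0+0 = 0
  1+1 = 0 carry 1
  1+0+1 = 0 carry 1
  1+0+1 = 0 carry 1
  1+1+1 = 1 carry 1
  0+0+1 = 1
  1+1 = 0 carry 1
  0+0+1 = 1
  0+1 = 1
  1+1 = 0 carry 1
  0+1+1 = 0 carry 1
  1+0+1 = 0 carry 1
  final carry 1

0b10001101100001001110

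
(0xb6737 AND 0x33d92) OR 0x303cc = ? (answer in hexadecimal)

0xb6737 AND 0x33d92 = 0x32512.
Then OR with 0x303cc.

0x327de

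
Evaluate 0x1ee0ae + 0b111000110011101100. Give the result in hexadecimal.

0b111000110011101100 = 0x38cec in hexadecimal.
Add column by column in base 16, right to left:
  e+c = a carry 1
  a+e+1 = 9 carry 1
  0+c+1 = d
  e+8 = 6 carry 1
  e+3+1 = 2 carry 1
  1+0+1 = 2

0x226d9a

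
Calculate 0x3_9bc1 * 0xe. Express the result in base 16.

Multiply each base-16 digit by 14, carrying:
  1×14 = 14 → write e
  c×14 = 168 → write 8 carry 10
  b×14+10 = 164 → write 4 carry 10
  9×14+10 = 136 → write 8 carry 8
  3×14+8 = 50 → write 2 carry 3
  remaining carry: 3

0x32848e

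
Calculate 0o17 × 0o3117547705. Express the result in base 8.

Multiply each base-8 digit by 15, carrying:
  5×15 = 75 → write 3 carry 9
  0×15+9 = 9 → write 1 carry 1
  7×15+1 = 106 → write 2 carry 13
  7×15+13 = 118 → write 6 carry 14
  4×15+14 = 74 → write 2 carry 9
  5×15+9 = 84 → write 4 carry 10
  7×15+10 = 115 → write 3 carry 14
  1×15+14 = 29 → write 5 carry 3
  1×15+3 = 18 → write 2 carry 2
  3×15+2 = 47 → write 7 carry 5
  remaining carry: 5

0o57253426213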